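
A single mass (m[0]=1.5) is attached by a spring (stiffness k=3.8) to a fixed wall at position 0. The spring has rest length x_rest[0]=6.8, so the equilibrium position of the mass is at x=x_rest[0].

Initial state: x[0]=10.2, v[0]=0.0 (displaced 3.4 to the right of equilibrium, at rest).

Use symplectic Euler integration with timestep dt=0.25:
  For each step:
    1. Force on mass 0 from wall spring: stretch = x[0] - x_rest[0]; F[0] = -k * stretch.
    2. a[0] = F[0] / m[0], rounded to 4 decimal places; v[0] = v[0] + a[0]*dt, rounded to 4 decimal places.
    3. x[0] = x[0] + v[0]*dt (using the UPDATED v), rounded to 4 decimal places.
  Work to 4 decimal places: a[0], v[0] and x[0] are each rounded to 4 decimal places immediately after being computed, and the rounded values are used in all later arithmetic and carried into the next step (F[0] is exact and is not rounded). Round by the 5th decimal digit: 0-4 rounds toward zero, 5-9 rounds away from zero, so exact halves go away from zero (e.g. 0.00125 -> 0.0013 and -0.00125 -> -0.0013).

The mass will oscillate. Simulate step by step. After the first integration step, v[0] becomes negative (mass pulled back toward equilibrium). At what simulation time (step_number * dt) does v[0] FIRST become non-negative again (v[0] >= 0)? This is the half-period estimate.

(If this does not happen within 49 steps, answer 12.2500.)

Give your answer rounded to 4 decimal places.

Step 0: x=[10.2000] v=[0.0000]
Step 1: x=[9.6617] v=[-2.1533]
Step 2: x=[8.6703] v=[-3.9657]
Step 3: x=[7.3828] v=[-5.1502]
Step 4: x=[6.0030] v=[-5.5193]
Step 5: x=[4.7494] v=[-5.0145]
Step 6: x=[3.8205] v=[-3.7158]
Step 7: x=[3.3633] v=[-1.8288]
Step 8: x=[3.4503] v=[0.3478]
First v>=0 after going negative at step 8, time=2.0000

Answer: 2.0000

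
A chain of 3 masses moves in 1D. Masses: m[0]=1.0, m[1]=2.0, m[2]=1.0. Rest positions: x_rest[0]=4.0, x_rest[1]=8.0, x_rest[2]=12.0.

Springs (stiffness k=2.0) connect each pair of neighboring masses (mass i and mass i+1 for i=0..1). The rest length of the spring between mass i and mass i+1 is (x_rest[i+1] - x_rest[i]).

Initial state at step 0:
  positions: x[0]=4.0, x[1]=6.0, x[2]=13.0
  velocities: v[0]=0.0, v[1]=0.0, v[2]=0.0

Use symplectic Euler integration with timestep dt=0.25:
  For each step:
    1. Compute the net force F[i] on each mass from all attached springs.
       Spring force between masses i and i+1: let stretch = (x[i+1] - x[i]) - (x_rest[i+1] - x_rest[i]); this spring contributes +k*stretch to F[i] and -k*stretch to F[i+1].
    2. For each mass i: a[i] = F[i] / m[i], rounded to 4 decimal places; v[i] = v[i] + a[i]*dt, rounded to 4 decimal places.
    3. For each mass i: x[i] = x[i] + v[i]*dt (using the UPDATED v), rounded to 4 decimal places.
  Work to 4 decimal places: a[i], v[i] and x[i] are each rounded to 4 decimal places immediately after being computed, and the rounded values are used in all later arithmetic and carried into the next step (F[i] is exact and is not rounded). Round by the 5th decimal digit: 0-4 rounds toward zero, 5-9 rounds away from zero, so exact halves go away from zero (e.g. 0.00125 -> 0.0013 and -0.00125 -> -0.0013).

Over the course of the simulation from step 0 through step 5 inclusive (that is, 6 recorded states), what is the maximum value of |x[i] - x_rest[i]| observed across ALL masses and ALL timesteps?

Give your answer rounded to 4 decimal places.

Answer: 2.1477

Derivation:
Step 0: x=[4.0000 6.0000 13.0000] v=[0.0000 0.0000 0.0000]
Step 1: x=[3.7500 6.3125 12.6250] v=[-1.0000 1.2500 -1.5000]
Step 2: x=[3.3203 6.8594 11.9609] v=[-1.7188 2.1875 -2.6563]
Step 3: x=[2.8330 7.5039 11.1591] v=[-1.9493 2.5781 -3.2071]
Step 4: x=[2.4295 8.0850 10.4004] v=[-1.6139 2.3242 -3.0347]
Step 5: x=[2.2330 8.4573 9.8523] v=[-0.7862 1.4892 -2.1924]
Max displacement = 2.1477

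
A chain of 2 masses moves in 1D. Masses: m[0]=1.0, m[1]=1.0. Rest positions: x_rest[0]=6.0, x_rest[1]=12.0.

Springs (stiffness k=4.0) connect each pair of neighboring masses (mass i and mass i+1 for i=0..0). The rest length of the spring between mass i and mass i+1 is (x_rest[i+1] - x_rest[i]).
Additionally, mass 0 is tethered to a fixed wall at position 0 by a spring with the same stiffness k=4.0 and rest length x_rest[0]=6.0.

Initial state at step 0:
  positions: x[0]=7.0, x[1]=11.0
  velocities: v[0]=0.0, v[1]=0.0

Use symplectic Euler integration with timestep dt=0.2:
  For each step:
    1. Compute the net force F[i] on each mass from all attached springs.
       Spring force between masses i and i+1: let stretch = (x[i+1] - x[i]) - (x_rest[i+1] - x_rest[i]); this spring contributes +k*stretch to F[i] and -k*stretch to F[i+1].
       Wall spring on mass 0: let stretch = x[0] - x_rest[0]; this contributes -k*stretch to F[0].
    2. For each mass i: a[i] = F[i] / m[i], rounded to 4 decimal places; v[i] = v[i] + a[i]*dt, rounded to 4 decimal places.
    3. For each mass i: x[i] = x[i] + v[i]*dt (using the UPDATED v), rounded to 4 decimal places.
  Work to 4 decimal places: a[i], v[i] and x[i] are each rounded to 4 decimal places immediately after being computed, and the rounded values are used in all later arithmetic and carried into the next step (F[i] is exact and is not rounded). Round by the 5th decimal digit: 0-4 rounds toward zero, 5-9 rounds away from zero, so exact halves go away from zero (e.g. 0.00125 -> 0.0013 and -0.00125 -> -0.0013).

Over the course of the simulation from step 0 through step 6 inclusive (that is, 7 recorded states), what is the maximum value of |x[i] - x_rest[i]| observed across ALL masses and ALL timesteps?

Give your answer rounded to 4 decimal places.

Step 0: x=[7.0000 11.0000] v=[0.0000 0.0000]
Step 1: x=[6.5200 11.3200] v=[-2.4000 1.6000]
Step 2: x=[5.7648 11.8320] v=[-3.7760 2.5600]
Step 3: x=[5.0580 12.3332] v=[-3.5341 2.5062]
Step 4: x=[4.7059 12.6304] v=[-1.7603 1.4860]
Step 5: x=[4.8688 12.6197] v=[0.8146 -0.0536]
Step 6: x=[5.4929 12.3288] v=[3.1203 -1.4543]
Max displacement = 1.2941

Answer: 1.2941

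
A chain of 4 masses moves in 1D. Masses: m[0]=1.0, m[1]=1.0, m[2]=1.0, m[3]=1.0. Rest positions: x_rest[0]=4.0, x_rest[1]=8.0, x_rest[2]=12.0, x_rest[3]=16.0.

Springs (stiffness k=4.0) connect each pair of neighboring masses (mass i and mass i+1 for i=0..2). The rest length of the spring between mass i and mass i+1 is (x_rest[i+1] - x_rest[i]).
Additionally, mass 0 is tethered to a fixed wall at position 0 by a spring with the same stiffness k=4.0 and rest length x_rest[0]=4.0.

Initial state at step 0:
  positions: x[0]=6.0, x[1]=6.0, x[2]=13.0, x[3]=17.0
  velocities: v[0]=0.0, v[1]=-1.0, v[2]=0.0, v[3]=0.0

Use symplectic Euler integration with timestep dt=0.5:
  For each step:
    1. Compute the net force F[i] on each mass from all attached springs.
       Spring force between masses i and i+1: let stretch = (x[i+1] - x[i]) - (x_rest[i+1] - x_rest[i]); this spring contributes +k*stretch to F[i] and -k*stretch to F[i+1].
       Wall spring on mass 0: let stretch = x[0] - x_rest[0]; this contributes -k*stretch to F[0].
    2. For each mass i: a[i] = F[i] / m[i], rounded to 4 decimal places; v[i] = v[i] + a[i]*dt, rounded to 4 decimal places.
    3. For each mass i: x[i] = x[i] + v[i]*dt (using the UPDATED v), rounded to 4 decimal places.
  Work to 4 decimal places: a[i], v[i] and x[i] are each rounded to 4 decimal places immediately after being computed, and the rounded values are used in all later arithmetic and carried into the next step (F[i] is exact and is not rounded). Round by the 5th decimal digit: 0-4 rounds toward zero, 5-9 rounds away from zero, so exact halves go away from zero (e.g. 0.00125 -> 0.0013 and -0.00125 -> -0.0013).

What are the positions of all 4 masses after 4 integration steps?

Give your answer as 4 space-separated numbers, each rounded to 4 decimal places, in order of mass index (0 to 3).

Step 0: x=[6.0000 6.0000 13.0000 17.0000] v=[0.0000 -1.0000 0.0000 0.0000]
Step 1: x=[0.0000 12.5000 10.0000 17.0000] v=[-12.0000 13.0000 -6.0000 0.0000]
Step 2: x=[6.5000 4.0000 16.5000 14.0000] v=[13.0000 -17.0000 13.0000 -6.0000]
Step 3: x=[4.0000 10.5000 8.0000 17.5000] v=[-5.0000 13.0000 -17.0000 7.0000]
Step 4: x=[4.0000 8.0000 11.5000 15.5000] v=[0.0000 -5.0000 7.0000 -4.0000]

Answer: 4.0000 8.0000 11.5000 15.5000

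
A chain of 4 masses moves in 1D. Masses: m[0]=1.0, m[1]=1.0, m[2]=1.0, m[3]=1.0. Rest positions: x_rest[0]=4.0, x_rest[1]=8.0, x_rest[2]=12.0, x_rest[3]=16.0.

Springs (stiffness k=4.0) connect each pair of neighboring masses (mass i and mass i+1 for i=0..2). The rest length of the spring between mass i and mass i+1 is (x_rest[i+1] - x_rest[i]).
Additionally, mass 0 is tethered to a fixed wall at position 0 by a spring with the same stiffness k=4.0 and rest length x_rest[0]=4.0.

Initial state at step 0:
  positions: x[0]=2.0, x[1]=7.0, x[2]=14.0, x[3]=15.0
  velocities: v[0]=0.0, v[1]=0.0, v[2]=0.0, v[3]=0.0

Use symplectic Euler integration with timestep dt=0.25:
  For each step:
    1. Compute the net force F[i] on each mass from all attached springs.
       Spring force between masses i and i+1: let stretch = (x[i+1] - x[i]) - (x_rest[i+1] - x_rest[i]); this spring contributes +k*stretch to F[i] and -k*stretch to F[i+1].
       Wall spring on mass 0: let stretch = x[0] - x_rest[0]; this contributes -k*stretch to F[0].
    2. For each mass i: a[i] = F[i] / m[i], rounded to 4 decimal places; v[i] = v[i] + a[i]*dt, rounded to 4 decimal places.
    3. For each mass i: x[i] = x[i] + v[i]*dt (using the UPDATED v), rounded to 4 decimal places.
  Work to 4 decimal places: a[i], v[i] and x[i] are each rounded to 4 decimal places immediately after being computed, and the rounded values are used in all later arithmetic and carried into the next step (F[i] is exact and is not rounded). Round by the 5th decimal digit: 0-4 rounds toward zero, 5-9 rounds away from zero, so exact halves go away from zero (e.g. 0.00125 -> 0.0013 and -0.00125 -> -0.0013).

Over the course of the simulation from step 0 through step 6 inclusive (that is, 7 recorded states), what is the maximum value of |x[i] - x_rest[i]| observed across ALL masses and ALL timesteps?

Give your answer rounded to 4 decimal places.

Step 0: x=[2.0000 7.0000 14.0000 15.0000] v=[0.0000 0.0000 0.0000 0.0000]
Step 1: x=[2.7500 7.5000 12.5000 15.7500] v=[3.0000 2.0000 -6.0000 3.0000]
Step 2: x=[4.0000 8.0625 10.5625 16.6875] v=[5.0000 2.2500 -7.7500 3.7500]
Step 3: x=[5.2656 8.2344 9.5313 17.0938] v=[5.0625 0.6875 -4.1250 1.6250]
Step 4: x=[5.9570 7.9883 10.0665 16.6094] v=[2.7657 -0.9844 2.1406 -1.9375]
Step 5: x=[5.6670 7.7539 11.7178 15.4893] v=[-1.1600 -0.9375 6.6053 -4.4804]
Step 6: x=[4.4820 7.9888 13.3210 14.4263] v=[-4.7401 0.9395 6.4129 -4.2519]
Max displacement = 2.4687

Answer: 2.4687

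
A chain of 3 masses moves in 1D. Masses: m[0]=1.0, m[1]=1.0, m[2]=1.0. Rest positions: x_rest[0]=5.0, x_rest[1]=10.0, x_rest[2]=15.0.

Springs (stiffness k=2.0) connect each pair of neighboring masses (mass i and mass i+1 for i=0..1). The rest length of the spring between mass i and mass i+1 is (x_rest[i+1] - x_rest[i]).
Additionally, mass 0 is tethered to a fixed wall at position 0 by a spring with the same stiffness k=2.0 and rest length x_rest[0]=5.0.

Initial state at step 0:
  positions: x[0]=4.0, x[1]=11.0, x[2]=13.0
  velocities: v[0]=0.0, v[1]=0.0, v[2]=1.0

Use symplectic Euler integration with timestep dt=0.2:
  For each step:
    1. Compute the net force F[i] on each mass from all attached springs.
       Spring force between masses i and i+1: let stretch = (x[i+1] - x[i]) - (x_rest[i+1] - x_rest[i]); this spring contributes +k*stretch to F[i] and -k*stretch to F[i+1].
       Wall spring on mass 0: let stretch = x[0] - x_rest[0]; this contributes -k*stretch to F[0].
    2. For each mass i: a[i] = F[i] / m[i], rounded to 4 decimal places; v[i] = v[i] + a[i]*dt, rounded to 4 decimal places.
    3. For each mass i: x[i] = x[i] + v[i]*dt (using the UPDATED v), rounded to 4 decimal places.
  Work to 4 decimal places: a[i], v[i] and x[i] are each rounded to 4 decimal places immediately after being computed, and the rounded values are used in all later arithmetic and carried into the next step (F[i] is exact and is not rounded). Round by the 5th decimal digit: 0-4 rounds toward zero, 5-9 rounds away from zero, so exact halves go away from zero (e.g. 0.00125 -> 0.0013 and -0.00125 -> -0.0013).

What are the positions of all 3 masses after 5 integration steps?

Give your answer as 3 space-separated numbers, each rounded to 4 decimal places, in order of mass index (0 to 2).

Step 0: x=[4.0000 11.0000 13.0000] v=[0.0000 0.0000 1.0000]
Step 1: x=[4.2400 10.6000 13.4400] v=[1.2000 -2.0000 2.2000]
Step 2: x=[4.6496 9.9184 14.0528] v=[2.0480 -3.4080 3.0640]
Step 3: x=[5.1087 9.1460 14.7348] v=[2.2957 -3.8618 3.4102]
Step 4: x=[5.4821 8.4978 15.3697] v=[1.8671 -3.2412 3.1747]
Step 5: x=[5.6582 8.1581 15.8549] v=[0.8805 -1.6987 2.4259]

Answer: 5.6582 8.1581 15.8549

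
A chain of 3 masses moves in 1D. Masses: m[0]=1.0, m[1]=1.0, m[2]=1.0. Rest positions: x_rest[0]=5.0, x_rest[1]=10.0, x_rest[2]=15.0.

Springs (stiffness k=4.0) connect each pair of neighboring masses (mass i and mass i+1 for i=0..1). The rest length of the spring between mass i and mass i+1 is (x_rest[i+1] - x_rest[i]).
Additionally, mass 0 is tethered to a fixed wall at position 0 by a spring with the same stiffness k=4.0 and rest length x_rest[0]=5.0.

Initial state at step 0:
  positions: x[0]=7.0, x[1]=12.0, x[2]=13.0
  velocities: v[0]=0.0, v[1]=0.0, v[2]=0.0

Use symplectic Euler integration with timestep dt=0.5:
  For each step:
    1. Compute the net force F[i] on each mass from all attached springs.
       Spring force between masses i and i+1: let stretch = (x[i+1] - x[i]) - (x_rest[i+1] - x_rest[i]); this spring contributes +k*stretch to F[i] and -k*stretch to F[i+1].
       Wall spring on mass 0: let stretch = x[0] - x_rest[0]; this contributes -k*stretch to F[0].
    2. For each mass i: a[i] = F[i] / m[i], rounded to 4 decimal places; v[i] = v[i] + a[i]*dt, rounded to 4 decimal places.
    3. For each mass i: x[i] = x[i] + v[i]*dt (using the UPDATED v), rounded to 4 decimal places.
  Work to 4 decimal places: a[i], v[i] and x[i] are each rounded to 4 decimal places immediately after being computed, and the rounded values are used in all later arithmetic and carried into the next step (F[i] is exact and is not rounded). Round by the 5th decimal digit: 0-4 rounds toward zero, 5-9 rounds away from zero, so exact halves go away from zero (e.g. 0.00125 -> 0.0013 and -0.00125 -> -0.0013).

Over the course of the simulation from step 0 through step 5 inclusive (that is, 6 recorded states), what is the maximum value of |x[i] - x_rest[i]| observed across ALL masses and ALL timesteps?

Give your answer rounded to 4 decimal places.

Step 0: x=[7.0000 12.0000 13.0000] v=[0.0000 0.0000 0.0000]
Step 1: x=[5.0000 8.0000 17.0000] v=[-4.0000 -8.0000 8.0000]
Step 2: x=[1.0000 10.0000 17.0000] v=[-8.0000 4.0000 0.0000]
Step 3: x=[5.0000 10.0000 15.0000] v=[8.0000 0.0000 -4.0000]
Step 4: x=[9.0000 10.0000 13.0000] v=[8.0000 0.0000 -4.0000]
Step 5: x=[5.0000 12.0000 13.0000] v=[-8.0000 4.0000 0.0000]
Max displacement = 4.0000

Answer: 4.0000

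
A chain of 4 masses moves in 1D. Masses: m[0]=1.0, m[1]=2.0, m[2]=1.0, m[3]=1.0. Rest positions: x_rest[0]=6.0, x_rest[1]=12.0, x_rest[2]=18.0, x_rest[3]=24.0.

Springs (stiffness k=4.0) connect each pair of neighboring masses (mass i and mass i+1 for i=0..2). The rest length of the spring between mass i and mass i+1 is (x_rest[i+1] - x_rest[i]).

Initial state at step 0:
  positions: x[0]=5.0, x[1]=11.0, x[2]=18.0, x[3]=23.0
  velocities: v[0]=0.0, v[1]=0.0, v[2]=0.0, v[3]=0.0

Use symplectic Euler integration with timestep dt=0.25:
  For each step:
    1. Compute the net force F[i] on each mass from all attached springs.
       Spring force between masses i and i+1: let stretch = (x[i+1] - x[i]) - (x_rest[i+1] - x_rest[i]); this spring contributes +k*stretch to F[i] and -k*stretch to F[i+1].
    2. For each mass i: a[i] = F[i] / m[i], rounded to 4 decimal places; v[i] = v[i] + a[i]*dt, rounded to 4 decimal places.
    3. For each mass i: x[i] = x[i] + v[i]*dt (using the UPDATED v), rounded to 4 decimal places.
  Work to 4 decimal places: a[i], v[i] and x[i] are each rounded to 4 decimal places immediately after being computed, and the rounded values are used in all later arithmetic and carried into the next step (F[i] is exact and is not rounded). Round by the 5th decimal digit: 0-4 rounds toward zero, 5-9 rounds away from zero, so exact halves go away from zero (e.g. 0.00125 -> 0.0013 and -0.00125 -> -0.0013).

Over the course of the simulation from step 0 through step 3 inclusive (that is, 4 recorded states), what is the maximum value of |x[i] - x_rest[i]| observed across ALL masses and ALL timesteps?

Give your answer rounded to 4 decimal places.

Answer: 1.5234

Derivation:
Step 0: x=[5.0000 11.0000 18.0000 23.0000] v=[0.0000 0.0000 0.0000 0.0000]
Step 1: x=[5.0000 11.1250 17.5000 23.2500] v=[0.0000 0.5000 -2.0000 1.0000]
Step 2: x=[5.0313 11.2813 16.8438 23.5625] v=[0.1250 0.6250 -2.6250 1.2500]
Step 3: x=[5.1251 11.3516 16.4766 23.6953] v=[0.3750 0.2813 -1.4688 0.5313]
Max displacement = 1.5234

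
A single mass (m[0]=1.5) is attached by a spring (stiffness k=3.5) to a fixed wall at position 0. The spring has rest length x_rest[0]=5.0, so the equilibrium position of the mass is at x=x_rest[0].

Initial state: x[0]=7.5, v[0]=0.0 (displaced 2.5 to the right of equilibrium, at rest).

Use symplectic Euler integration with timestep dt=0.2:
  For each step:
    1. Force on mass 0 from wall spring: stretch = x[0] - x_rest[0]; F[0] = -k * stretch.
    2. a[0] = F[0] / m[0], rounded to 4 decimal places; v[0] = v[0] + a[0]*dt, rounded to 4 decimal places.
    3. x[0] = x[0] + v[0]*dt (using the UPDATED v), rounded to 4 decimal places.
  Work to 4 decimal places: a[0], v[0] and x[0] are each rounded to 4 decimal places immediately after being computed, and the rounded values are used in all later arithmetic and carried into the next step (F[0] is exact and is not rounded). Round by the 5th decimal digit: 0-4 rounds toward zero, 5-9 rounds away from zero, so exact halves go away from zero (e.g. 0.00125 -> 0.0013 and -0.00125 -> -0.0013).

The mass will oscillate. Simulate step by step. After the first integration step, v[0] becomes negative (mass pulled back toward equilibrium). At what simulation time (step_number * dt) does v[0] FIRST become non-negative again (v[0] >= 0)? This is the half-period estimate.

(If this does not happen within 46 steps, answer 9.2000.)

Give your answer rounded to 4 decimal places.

Step 0: x=[7.5000] v=[0.0000]
Step 1: x=[7.2667] v=[-1.1667]
Step 2: x=[6.8218] v=[-2.2245]
Step 3: x=[6.2069] v=[-3.0747]
Step 4: x=[5.4793] v=[-3.6379]
Step 5: x=[4.7070] v=[-3.8616]
Step 6: x=[3.9620] v=[-3.7249]
Step 7: x=[3.3139] v=[-3.2405]
Step 8: x=[2.8232] v=[-2.4537]
Step 9: x=[2.5356] v=[-1.4379]
Step 10: x=[2.4780] v=[-0.2878]
Step 11: x=[2.6558] v=[0.8891]
First v>=0 after going negative at step 11, time=2.2000

Answer: 2.2000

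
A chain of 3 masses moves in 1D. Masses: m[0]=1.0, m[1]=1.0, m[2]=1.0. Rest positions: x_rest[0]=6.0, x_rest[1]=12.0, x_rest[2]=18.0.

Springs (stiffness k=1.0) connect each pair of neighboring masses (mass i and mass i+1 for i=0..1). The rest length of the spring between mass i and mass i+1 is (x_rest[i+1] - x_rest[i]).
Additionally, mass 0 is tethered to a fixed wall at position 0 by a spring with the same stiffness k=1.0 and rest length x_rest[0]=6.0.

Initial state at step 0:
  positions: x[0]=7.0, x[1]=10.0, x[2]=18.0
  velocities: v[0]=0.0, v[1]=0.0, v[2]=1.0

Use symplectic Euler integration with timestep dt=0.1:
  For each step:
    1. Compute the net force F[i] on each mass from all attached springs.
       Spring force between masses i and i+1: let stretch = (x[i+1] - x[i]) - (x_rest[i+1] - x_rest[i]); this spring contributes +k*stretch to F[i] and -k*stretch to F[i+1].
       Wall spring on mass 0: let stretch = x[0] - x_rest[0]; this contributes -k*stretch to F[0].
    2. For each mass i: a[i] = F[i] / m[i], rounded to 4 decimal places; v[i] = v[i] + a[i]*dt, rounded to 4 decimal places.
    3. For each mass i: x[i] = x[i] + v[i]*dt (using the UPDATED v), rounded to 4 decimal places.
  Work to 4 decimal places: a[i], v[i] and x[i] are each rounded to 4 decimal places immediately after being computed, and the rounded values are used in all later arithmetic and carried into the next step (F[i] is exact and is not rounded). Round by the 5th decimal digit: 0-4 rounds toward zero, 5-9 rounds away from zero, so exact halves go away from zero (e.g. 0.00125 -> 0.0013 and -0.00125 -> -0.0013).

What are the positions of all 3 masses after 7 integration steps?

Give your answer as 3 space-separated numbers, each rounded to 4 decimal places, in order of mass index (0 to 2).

Answer: 6.0364 11.2613 18.1700

Derivation:
Step 0: x=[7.0000 10.0000 18.0000] v=[0.0000 0.0000 1.0000]
Step 1: x=[6.9600 10.0500 18.0800] v=[-0.4000 0.5000 0.8000]
Step 2: x=[6.8813 10.1494 18.1397] v=[-0.7870 0.9940 0.5970]
Step 3: x=[6.7665 10.2960 18.1795] v=[-1.1483 1.4662 0.3980]
Step 4: x=[6.6193 10.4862 18.2005] v=[-1.4720 1.9016 0.2097]
Step 5: x=[6.4446 10.7148 18.2043] v=[-1.7472 2.2863 0.0383]
Step 6: x=[6.2481 10.9756 18.1932] v=[-1.9646 2.6082 -0.1107]
Step 7: x=[6.0364 11.2613 18.1700] v=[-2.1167 2.8572 -0.2325]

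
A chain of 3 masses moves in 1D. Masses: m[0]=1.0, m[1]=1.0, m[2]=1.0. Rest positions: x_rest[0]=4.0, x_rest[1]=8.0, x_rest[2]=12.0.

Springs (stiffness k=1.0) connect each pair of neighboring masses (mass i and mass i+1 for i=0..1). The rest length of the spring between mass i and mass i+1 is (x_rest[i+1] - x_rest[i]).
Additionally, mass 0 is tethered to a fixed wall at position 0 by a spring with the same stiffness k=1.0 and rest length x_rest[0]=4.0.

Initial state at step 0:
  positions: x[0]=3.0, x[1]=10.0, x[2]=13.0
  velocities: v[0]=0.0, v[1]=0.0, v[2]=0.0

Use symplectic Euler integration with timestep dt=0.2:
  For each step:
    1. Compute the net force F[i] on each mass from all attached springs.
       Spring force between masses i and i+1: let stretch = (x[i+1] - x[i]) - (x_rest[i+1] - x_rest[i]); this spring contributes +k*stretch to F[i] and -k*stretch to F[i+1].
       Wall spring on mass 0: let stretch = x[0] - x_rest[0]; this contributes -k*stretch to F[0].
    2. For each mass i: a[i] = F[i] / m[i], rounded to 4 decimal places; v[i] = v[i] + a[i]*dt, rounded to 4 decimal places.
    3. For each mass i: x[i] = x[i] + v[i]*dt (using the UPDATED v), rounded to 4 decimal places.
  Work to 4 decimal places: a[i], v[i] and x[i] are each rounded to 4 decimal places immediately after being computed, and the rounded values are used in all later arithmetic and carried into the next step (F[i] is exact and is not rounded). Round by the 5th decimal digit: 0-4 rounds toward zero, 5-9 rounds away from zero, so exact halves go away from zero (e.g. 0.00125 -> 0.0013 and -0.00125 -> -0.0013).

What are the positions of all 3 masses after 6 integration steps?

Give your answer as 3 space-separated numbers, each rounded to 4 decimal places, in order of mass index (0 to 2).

Answer: 5.2019 7.8805 13.3701

Derivation:
Step 0: x=[3.0000 10.0000 13.0000] v=[0.0000 0.0000 0.0000]
Step 1: x=[3.1600 9.8400 13.0400] v=[0.8000 -0.8000 0.2000]
Step 2: x=[3.4608 9.5408 13.1120] v=[1.5040 -1.4960 0.3600]
Step 3: x=[3.8664 9.1412 13.2012] v=[2.0278 -1.9978 0.4458]
Step 4: x=[4.3283 8.6930 13.2880] v=[2.3095 -2.2408 0.4338]
Step 5: x=[4.7917 8.2541 13.3510] v=[2.3168 -2.1947 0.3148]
Step 6: x=[5.2019 7.8805 13.3701] v=[2.0509 -1.8678 0.0954]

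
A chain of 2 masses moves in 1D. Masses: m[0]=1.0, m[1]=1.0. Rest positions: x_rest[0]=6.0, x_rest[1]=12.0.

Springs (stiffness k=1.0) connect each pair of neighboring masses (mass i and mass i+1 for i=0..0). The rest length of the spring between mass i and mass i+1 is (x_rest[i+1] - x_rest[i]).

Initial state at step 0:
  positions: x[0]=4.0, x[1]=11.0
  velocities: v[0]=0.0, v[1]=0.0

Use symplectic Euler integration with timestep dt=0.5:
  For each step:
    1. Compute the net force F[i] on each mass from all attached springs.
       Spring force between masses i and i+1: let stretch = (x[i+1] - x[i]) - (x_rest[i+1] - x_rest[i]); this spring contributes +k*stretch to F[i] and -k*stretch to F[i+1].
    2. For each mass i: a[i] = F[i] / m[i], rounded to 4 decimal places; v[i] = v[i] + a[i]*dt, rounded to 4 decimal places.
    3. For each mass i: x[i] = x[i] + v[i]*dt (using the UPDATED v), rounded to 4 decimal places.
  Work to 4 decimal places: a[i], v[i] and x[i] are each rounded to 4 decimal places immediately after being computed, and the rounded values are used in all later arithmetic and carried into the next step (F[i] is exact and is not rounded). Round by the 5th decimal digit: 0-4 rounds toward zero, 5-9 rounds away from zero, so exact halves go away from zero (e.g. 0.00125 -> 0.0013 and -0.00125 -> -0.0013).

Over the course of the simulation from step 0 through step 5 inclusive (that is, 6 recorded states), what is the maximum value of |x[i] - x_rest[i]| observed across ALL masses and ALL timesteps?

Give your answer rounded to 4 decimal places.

Step 0: x=[4.0000 11.0000] v=[0.0000 0.0000]
Step 1: x=[4.2500 10.7500] v=[0.5000 -0.5000]
Step 2: x=[4.6250 10.3750] v=[0.7500 -0.7500]
Step 3: x=[4.9375 10.0625] v=[0.6250 -0.6250]
Step 4: x=[5.0313 9.9688] v=[0.1875 -0.1875]
Step 5: x=[4.8594 10.1407] v=[-0.3438 0.3438]
Max displacement = 2.0312

Answer: 2.0312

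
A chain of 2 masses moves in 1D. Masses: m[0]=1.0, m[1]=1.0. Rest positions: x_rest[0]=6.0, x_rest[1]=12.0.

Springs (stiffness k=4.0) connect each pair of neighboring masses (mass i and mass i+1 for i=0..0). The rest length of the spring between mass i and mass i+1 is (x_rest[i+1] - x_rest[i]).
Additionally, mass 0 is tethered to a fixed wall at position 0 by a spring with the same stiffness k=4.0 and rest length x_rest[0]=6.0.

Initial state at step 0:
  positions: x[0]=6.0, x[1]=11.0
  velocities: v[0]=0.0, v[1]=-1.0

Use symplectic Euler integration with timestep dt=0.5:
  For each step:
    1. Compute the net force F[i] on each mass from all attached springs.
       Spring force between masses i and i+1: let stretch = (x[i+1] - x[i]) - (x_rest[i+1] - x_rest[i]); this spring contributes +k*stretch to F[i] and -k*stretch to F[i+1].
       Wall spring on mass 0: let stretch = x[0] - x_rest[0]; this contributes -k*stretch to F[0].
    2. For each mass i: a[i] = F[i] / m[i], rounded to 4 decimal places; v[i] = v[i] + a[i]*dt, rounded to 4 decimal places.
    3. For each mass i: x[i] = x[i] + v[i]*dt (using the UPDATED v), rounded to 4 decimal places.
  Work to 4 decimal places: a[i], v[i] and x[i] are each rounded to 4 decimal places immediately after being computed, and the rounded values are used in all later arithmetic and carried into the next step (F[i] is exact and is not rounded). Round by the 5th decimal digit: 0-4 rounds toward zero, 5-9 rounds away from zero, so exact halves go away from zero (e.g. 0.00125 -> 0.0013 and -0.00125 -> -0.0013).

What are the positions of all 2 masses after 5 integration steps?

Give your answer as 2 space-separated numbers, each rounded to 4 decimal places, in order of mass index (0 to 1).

Answer: 6.0000 13.0000

Derivation:
Step 0: x=[6.0000 11.0000] v=[0.0000 -1.0000]
Step 1: x=[5.0000 11.5000] v=[-2.0000 1.0000]
Step 2: x=[5.5000 11.5000] v=[1.0000 0.0000]
Step 3: x=[6.5000 11.5000] v=[2.0000 0.0000]
Step 4: x=[6.0000 12.5000] v=[-1.0000 2.0000]
Step 5: x=[6.0000 13.0000] v=[0.0000 1.0000]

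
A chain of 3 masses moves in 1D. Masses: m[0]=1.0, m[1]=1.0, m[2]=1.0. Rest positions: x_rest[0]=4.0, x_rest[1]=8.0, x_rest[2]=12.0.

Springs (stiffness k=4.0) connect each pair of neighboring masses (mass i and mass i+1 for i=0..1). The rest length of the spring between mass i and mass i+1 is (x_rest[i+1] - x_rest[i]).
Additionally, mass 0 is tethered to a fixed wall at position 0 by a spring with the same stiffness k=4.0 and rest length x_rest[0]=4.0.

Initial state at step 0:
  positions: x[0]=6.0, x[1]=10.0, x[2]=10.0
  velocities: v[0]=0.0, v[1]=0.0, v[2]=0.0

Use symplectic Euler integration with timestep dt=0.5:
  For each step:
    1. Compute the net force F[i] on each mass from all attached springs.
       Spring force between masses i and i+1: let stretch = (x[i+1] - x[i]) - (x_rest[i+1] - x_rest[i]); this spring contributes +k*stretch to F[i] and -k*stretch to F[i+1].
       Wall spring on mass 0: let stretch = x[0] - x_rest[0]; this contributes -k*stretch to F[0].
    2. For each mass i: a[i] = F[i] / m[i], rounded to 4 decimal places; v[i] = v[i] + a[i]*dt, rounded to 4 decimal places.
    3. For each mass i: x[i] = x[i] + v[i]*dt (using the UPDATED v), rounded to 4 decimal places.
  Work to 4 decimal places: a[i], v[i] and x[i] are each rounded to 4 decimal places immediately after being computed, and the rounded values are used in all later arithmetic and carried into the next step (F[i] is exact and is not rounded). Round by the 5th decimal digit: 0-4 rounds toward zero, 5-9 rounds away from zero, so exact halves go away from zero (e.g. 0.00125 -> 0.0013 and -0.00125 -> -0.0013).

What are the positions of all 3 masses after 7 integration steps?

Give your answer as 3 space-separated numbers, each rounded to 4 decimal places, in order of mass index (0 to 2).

Step 0: x=[6.0000 10.0000 10.0000] v=[0.0000 0.0000 0.0000]
Step 1: x=[4.0000 6.0000 14.0000] v=[-4.0000 -8.0000 8.0000]
Step 2: x=[0.0000 8.0000 14.0000] v=[-8.0000 4.0000 0.0000]
Step 3: x=[4.0000 8.0000 12.0000] v=[8.0000 0.0000 -4.0000]
Step 4: x=[8.0000 8.0000 10.0000] v=[8.0000 0.0000 -4.0000]
Step 5: x=[4.0000 10.0000 10.0000] v=[-8.0000 4.0000 0.0000]
Step 6: x=[2.0000 6.0000 14.0000] v=[-4.0000 -8.0000 8.0000]
Step 7: x=[2.0000 6.0000 14.0000] v=[0.0000 0.0000 0.0000]

Answer: 2.0000 6.0000 14.0000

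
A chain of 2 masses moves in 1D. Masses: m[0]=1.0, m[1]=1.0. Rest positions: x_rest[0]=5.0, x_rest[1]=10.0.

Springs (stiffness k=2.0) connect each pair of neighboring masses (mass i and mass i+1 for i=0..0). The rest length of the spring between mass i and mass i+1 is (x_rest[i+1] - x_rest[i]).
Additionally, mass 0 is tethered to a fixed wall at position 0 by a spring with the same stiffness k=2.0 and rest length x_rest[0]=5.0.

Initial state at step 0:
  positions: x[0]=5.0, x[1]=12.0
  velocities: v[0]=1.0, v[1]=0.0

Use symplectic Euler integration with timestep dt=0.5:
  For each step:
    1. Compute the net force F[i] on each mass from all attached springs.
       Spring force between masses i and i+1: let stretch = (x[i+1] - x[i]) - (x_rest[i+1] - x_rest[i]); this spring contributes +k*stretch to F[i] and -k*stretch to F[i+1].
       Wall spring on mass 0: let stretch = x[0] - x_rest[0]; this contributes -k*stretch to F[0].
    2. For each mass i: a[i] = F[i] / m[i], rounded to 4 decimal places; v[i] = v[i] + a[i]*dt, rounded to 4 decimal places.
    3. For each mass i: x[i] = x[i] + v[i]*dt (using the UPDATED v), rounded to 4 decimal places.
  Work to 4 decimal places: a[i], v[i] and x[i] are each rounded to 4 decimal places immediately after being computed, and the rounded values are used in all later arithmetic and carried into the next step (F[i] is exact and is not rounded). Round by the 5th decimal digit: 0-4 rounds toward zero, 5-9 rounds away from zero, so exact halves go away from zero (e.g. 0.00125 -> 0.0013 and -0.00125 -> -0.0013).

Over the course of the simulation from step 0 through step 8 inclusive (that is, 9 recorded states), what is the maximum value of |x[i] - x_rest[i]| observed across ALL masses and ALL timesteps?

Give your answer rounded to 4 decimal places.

Step 0: x=[5.0000 12.0000] v=[1.0000 0.0000]
Step 1: x=[6.5000 11.0000] v=[3.0000 -2.0000]
Step 2: x=[7.0000 10.2500] v=[1.0000 -1.5000]
Step 3: x=[5.6250 10.3750] v=[-2.7500 0.2500]
Step 4: x=[3.8125 10.6250] v=[-3.6250 0.5000]
Step 5: x=[3.5000 9.9688] v=[-0.6250 -1.3125]
Step 6: x=[4.6719 8.5782] v=[2.3438 -2.7813]
Step 7: x=[5.4610 7.7344] v=[1.5782 -1.6876]
Step 8: x=[4.6563 8.2539] v=[-1.6094 1.0390]
Max displacement = 2.2656

Answer: 2.2656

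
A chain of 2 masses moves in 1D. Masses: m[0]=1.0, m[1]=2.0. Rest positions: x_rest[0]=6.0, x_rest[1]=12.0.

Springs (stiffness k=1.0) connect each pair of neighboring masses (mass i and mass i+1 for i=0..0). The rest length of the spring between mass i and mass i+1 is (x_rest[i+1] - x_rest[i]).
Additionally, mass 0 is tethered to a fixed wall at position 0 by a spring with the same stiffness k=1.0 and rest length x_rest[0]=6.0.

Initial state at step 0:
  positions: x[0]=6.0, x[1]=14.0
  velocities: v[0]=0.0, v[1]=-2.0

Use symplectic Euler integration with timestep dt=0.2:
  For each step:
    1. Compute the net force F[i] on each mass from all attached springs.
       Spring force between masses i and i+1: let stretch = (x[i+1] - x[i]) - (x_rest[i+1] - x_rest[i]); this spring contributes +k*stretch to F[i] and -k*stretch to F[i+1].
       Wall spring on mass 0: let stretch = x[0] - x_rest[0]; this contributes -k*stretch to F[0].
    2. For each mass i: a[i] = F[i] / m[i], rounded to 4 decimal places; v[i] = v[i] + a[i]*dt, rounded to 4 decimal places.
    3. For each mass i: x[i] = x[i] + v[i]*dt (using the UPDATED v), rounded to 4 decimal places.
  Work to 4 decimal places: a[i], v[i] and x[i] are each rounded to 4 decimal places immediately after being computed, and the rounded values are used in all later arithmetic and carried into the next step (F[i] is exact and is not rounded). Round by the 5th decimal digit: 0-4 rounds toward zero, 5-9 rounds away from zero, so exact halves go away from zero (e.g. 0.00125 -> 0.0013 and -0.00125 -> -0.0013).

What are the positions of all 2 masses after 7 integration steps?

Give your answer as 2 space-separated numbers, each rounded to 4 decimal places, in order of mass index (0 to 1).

Answer: 6.6645 10.7341

Derivation:
Step 0: x=[6.0000 14.0000] v=[0.0000 -2.0000]
Step 1: x=[6.0800 13.5600] v=[0.4000 -2.2000]
Step 2: x=[6.2160 13.0904] v=[0.6800 -2.3480]
Step 3: x=[6.3783 12.6033] v=[0.8117 -2.4354]
Step 4: x=[6.5345 12.1117] v=[0.7810 -2.4579]
Step 5: x=[6.6524 11.6286] v=[0.5895 -2.4156]
Step 6: x=[6.7033 11.1660] v=[0.2543 -2.3132]
Step 7: x=[6.6645 10.7341] v=[-0.1938 -2.1595]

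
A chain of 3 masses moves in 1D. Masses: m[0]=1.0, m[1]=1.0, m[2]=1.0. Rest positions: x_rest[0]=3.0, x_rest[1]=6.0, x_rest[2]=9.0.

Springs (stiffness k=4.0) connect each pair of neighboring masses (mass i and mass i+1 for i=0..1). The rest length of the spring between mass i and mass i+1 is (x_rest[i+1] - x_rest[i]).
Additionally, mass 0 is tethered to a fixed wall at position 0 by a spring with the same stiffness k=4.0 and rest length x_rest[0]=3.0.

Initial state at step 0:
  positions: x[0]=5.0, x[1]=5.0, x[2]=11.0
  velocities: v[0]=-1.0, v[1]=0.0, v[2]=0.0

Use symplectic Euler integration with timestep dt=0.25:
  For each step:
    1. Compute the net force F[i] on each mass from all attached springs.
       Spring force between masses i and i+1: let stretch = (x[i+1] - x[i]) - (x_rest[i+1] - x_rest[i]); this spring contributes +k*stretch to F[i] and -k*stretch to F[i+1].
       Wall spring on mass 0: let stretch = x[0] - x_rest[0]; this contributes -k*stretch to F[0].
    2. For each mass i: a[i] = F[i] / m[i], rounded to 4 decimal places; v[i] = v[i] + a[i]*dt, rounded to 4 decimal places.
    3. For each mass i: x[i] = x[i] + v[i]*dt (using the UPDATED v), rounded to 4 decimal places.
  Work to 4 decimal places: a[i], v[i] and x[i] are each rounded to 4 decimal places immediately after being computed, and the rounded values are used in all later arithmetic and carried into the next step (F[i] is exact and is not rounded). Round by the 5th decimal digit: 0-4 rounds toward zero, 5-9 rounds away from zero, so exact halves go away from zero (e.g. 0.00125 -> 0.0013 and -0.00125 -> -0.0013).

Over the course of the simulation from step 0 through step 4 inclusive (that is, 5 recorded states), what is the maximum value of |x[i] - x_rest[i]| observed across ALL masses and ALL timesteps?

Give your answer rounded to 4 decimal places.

Answer: 2.5781

Derivation:
Step 0: x=[5.0000 5.0000 11.0000] v=[-1.0000 0.0000 0.0000]
Step 1: x=[3.5000 6.5000 10.2500] v=[-6.0000 6.0000 -3.0000]
Step 2: x=[1.8750 8.1875 9.3125] v=[-6.5000 6.7500 -3.7500]
Step 3: x=[1.3594 8.5781 8.8438] v=[-2.0625 1.5625 -1.8750]
Step 4: x=[2.3086 7.2305 9.0586] v=[3.7968 -5.3905 0.8593]
Max displacement = 2.5781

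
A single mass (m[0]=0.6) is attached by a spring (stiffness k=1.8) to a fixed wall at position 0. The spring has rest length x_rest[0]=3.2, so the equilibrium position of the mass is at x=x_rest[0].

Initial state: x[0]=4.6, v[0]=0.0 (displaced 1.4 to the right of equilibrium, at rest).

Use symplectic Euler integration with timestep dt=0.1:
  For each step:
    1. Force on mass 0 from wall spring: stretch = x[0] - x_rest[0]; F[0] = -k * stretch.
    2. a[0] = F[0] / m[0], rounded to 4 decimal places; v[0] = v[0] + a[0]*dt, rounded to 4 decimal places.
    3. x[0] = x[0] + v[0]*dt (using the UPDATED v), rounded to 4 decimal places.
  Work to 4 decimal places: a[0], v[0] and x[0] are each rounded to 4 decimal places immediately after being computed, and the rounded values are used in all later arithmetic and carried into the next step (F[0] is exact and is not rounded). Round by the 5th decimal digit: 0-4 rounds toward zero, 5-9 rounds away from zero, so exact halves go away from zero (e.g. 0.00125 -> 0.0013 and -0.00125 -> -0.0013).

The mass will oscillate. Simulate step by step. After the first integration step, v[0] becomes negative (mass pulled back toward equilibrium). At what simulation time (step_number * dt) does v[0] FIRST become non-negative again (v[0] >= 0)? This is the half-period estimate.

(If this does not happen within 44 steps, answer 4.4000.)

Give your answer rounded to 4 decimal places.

Answer: 1.9000

Derivation:
Step 0: x=[4.6000] v=[0.0000]
Step 1: x=[4.5580] v=[-0.4200]
Step 2: x=[4.4753] v=[-0.8274]
Step 3: x=[4.3543] v=[-1.2100]
Step 4: x=[4.1987] v=[-1.5563]
Step 5: x=[4.0131] v=[-1.8559]
Step 6: x=[3.8031] v=[-2.0998]
Step 7: x=[3.5750] v=[-2.2807]
Step 8: x=[3.3357] v=[-2.3932]
Step 9: x=[3.0923] v=[-2.4339]
Step 10: x=[2.8521] v=[-2.4016]
Step 11: x=[2.6224] v=[-2.2972]
Step 12: x=[2.4100] v=[-2.1239]
Step 13: x=[2.2213] v=[-1.8869]
Step 14: x=[2.0620] v=[-1.5933]
Step 15: x=[1.9368] v=[-1.2519]
Step 16: x=[1.8495] v=[-0.8729]
Step 17: x=[1.8027] v=[-0.4678]
Step 18: x=[1.7978] v=[-0.0486]
Step 19: x=[1.8350] v=[0.3721]
First v>=0 after going negative at step 19, time=1.9000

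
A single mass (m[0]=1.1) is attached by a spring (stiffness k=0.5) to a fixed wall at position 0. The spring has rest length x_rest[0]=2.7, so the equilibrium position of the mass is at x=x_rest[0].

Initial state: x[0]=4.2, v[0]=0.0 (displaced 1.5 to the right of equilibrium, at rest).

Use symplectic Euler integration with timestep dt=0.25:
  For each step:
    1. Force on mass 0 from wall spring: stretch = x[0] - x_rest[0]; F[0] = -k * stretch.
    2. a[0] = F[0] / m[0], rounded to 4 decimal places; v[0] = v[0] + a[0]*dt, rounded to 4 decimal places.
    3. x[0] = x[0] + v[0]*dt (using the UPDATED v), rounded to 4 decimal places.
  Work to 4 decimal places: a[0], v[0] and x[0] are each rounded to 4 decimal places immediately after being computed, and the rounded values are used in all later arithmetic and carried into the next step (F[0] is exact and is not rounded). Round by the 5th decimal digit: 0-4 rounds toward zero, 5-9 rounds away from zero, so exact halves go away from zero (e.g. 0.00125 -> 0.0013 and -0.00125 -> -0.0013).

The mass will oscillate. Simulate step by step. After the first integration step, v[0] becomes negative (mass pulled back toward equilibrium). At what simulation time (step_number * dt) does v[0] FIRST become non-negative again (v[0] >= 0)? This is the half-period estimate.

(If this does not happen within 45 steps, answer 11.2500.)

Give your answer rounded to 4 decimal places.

Answer: 4.7500

Derivation:
Step 0: x=[4.2000] v=[0.0000]
Step 1: x=[4.1574] v=[-0.1705]
Step 2: x=[4.0734] v=[-0.3361]
Step 3: x=[3.9504] v=[-0.4922]
Step 4: x=[3.7918] v=[-0.6343]
Step 5: x=[3.6022] v=[-0.7584]
Step 6: x=[3.3870] v=[-0.8609]
Step 7: x=[3.1523] v=[-0.9390]
Step 8: x=[2.9047] v=[-0.9904]
Step 9: x=[2.6513] v=[-1.0137]
Step 10: x=[2.3993] v=[-1.0082]
Step 11: x=[2.1558] v=[-0.9740]
Step 12: x=[1.9278] v=[-0.9122]
Step 13: x=[1.7217] v=[-0.8245]
Step 14: x=[1.5434] v=[-0.7133]
Step 15: x=[1.3979] v=[-0.5819]
Step 16: x=[1.2894] v=[-0.4339]
Step 17: x=[1.2210] v=[-0.2736]
Step 18: x=[1.1946] v=[-0.1055]
Step 19: x=[1.2110] v=[0.0656]
First v>=0 after going negative at step 19, time=4.7500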